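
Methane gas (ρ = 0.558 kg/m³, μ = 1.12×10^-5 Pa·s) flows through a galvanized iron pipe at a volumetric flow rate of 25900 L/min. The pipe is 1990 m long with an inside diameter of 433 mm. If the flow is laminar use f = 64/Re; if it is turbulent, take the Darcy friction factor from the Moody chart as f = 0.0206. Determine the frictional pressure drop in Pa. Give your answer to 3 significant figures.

ΔP ≈ 227 Pa

Q = 25900 L/min = 25900/60000 = 0.4317 m³/s.
Cross-sectional area A = πD²/4 = π(0.433)²/4 = 0.1473 m²; mean velocity V = Q/A = 0.4317/0.1473 = 2.931 m/s.
Reynolds number Re = ρVD/μ = 0.558 · 2.931 · 0.433 / 1.12e-05 = 6.324e+04.
Re > 4000 → turbulent; use the Moody-chart value f = 0.0206.
Darcy-Weisbach: ΔP = f(L/D)(ρV²/2) = 0.0206·(1990/0.433)·(0.558·2.931²/2) = 0.0206·4596·2.398 = 227 Pa.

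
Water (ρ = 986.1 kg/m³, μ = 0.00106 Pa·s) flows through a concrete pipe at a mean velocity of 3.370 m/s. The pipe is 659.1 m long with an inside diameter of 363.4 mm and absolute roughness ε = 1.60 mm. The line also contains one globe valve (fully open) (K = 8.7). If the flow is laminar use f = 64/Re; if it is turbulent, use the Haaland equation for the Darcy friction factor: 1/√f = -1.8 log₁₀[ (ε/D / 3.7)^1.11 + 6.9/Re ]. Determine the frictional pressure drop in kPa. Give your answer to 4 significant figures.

Reynolds number Re = ρVD/μ = 986.1 · 3.37 · 0.3634 / 0.00106 = 1.139e+06.
Re > 4000 → turbulent. Relative roughness ε/D = 0.0016/0.3634 = 0.0044. Haaland: 1/√f = -1.8 log₁₀[(0.0044/3.7)^1.11 + 6.9/1.139e+06] = -1.8 log₁₀[0.000567 + 6.06e-06] = 5.835, so f = 0.02937.
Total minor-loss coefficient ΣK = 1·8.7 = 8.7.
ΔP = [f·L/D + ΣK]·(ρV²/2) = [0.02937·659.1/0.3634 + 8.7]·(986.1·3.37²/2) = [53.27 + 8.7]·5600 = 3.47e+05 Pa.
ΔP = 3.47e+05 Pa = 347.0 kPa.

ΔP ≈ 347.0 kPa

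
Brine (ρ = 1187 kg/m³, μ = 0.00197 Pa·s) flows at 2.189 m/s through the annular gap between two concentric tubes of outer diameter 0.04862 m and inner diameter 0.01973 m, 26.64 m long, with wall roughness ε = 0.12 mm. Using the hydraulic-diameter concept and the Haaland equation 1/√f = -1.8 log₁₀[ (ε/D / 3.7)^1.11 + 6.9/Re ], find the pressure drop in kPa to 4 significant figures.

ΔP ≈ 81.73 kPa

Hydraulic diameter D_h = 4A/P = D_o - D_i = 0.04862 - 0.01973 = 0.02889 m.
Re = ρVD_h/μ = 1187·2.189·0.02889/0.00197 = 3.81e+04.
ε/D_h = 0.00012/0.02889 = 0.00415; Haaland gives 1/√f = -1.8 log₁₀[0.000532+0.000181] = 5.665, so f = 0.03117.
ΔP = f(L/D_h)(ρV²/2) = 0.03117·26.64/0.02889·2844 = 8.173e+04 Pa.
ΔP = 81.73 kPa.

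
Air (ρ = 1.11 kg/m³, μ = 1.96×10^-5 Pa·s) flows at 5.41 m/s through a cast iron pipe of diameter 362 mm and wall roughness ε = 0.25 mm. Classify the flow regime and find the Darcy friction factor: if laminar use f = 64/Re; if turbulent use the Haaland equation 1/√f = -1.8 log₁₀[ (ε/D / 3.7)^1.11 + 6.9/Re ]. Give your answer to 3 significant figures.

f ≈ 0.0206

Re = ρVD/μ = 1.11·5.41·0.362/1.96e-05 = 1.109e+05.
Re > 4000 → turbulent. ε/D = 0.00025/0.362 = 0.000691; Haaland: 1/√f = -1.8 log₁₀[7.26e-05 + 6.22e-05] = 6.967, so f = 0.0206.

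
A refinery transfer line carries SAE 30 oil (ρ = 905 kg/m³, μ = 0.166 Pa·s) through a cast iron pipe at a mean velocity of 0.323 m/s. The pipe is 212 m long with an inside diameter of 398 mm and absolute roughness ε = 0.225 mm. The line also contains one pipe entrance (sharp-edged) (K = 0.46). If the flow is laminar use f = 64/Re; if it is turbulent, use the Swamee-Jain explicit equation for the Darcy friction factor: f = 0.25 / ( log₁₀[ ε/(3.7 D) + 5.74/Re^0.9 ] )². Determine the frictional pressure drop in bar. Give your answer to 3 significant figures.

ΔP ≈ 0.0232 bar

Reynolds number Re = ρVD/μ = 905 · 0.323 · 0.398 / 0.166 = 700.9.
Re < 2300 → laminar flow, so f = 64/Re = 64/700.9 = 0.09132 (the turbulent correlation is not needed).
Total minor-loss coefficient ΣK = 1·0.46 = 0.46.
ΔP = [f·L/D + ΣK]·(ρV²/2) = [0.09132·212/0.398 + 0.46]·(905·0.323²/2) = [48.64 + 0.46]·47.21 = 2318 Pa.
ΔP = 2318 Pa = 0.0232 bar.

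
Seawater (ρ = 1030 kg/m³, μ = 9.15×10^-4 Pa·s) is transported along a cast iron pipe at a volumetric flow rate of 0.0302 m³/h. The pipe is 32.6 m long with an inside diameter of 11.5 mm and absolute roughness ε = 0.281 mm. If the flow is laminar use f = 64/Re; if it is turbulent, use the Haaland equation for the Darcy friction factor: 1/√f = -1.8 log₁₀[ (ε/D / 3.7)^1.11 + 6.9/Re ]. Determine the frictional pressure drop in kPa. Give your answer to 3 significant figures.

Q = 0.0302 m³/h = 0.0302/3600 = 8.389e-06 m³/s.
Cross-sectional area A = πD²/4 = π(0.0115)²/4 = 0.0001039 m²; mean velocity V = Q/A = 8.389e-06/0.0001039 = 0.08076 m/s.
Reynolds number Re = ρVD/μ = 1030 · 0.08076 · 0.0115 / 0.000915 = 1046.
Re < 2300 → laminar flow, so f = 64/Re = 64/1046 = 0.06121 (the turbulent correlation is not needed).
Darcy-Weisbach: ΔP = f(L/D)(ρV²/2) = 0.06121·(32.6/0.0115)·(1030·0.08076²/2) = 0.06121·2835·3.359 = 582.9 Pa.
ΔP = 582.9 Pa = 0.583 kPa.

ΔP ≈ 0.583 kPa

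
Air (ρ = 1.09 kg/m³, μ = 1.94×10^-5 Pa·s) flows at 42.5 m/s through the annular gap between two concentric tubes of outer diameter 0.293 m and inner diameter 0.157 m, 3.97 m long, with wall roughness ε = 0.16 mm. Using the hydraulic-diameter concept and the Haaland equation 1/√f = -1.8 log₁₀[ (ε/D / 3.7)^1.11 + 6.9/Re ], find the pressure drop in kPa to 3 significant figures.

ΔP ≈ 0.609 kPa

Hydraulic diameter D_h = 4A/P = D_o - D_i = 0.293 - 0.157 = 0.136 m.
Re = ρVD_h/μ = 1.09·42.5·0.136/1.94e-05 = 3.248e+05.
ε/D_h = 0.00016/0.136 = 0.00118; Haaland gives 1/√f = -1.8 log₁₀[0.000131+2.12e-05] = 6.871, so f = 0.02118.
ΔP = f(L/D_h)(ρV²/2) = 0.02118·3.97/0.136·984.4 = 608.7 Pa.
ΔP = 0.609 kPa.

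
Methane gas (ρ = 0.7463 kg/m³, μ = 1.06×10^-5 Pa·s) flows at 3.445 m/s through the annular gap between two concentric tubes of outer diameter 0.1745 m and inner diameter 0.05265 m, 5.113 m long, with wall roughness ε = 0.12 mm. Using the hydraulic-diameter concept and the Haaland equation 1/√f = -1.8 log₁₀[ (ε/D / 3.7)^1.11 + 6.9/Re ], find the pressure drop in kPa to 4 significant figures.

Hydraulic diameter D_h = 4A/P = D_o - D_i = 0.1745 - 0.05265 = 0.1218 m.
Re = ρVD_h/μ = 0.7463·3.445·0.1218/1.06e-05 = 2.955e+04.
ε/D_h = 0.00012/0.1218 = 0.000985; Haaland gives 1/√f = -1.8 log₁₀[0.000108+0.000233] = 6.241, so f = 0.02568.
ΔP = f(L/D_h)(ρV²/2) = 0.02568·5.113/0.1218·4.429 = 4.771 Pa.
ΔP = 0.004771 kPa.

ΔP ≈ 0.004771 kPa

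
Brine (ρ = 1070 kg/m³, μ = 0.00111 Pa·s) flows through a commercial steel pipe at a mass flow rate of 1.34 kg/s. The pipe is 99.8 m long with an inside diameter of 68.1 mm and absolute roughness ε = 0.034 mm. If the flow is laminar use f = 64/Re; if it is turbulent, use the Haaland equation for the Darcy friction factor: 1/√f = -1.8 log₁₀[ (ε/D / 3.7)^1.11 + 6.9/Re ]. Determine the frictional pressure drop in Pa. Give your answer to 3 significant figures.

ΔP ≈ 2410 Pa

A = πD²/4 = π(0.0681)²/4 = 0.003642 m²; mean velocity V = ṁ/(ρA) = 1.34/(1070 · 0.003642) = 0.3438 m/s.
Reynolds number Re = ρVD/μ = 1070 · 0.3438 · 0.0681 / 0.00111 = 2.257e+04.
Re > 4000 → turbulent. Relative roughness ε/D = 3.4e-05/0.0681 = 0.000499. Haaland: 1/√f = -1.8 log₁₀[(0.000499/3.7)^1.11 + 6.9/2.257e+04] = -1.8 log₁₀[5.06e-05 + 0.000306] = 6.207, so f = 0.02596.
Darcy-Weisbach: ΔP = f(L/D)(ρV²/2) = 0.02596·(99.8/0.0681)·(1070·0.3438²/2) = 0.02596·1465·63.25 = 2406 Pa.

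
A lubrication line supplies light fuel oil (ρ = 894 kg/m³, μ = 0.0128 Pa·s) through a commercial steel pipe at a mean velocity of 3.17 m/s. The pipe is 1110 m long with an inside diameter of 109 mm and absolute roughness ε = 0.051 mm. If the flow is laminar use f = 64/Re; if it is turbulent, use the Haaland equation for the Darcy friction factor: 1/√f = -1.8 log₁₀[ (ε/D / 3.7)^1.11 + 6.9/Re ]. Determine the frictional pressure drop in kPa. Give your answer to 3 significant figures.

Reynolds number Re = ρVD/μ = 894 · 3.17 · 0.109 / 0.0128 = 2.413e+04.
Re > 4000 → turbulent. Relative roughness ε/D = 5.1e-05/0.109 = 0.000468. Haaland: 1/√f = -1.8 log₁₀[(0.000468/3.7)^1.11 + 6.9/2.413e+04] = -1.8 log₁₀[4.71e-05 + 0.000286] = 6.26, so f = 0.02552.
Darcy-Weisbach: ΔP = f(L/D)(ρV²/2) = 0.02552·(1110/0.109)·(894·3.17²/2) = 0.02552·1.018e+04·4492 = 1.167e+06 Pa.
ΔP = 1.167e+06 Pa = 1170 kPa.

ΔP ≈ 1170 kPa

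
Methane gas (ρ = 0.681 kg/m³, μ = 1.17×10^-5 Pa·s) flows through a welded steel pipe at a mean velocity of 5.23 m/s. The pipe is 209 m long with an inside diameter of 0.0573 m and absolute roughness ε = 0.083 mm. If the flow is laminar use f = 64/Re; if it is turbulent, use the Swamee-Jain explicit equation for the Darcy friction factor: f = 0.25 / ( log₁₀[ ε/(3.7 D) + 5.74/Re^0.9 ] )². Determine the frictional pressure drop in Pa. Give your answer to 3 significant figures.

ΔP ≈ 1010 Pa

Reynolds number Re = ρVD/μ = 0.681 · 5.23 · 0.0573 / 1.17e-05 = 1.744e+04.
Re > 4000 → turbulent. Relative roughness ε/D = 8.3e-05/0.0573 = 0.00145. Swamee-Jain: f = 0.25/(log₁₀[0.00145/3.7 + 5.74/1.744e+04^0.9])² = 0.25/(log₁₀[0.000391 + 0.000874])² = 0.25/(-2.898)² = 0.02977.
Darcy-Weisbach: ΔP = f(L/D)(ρV²/2) = 0.02977·(209/0.0573)·(0.681·5.23²/2) = 0.02977·3647·9.314 = 1011 Pa.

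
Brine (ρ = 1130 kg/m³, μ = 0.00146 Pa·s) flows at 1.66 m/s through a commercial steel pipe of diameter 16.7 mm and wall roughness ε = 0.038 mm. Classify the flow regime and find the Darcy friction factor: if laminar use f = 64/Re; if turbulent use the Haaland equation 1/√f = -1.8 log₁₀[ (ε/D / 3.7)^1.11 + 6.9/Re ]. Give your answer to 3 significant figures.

f ≈ 0.0297

Re = ρVD/μ = 1130·1.66·0.0167/0.00146 = 2.146e+04.
Re > 4000 → turbulent. ε/D = 3.8e-05/0.0167 = 0.00228; Haaland: 1/√f = -1.8 log₁₀[0.000273 + 0.000322] = 5.807, so f = 0.02966.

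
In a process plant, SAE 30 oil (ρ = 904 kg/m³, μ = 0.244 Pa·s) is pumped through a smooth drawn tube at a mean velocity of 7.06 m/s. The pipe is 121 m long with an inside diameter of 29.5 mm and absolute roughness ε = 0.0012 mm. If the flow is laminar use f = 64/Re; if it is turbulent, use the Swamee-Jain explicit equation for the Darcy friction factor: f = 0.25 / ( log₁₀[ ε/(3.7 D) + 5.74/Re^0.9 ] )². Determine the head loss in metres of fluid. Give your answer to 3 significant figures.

Reynolds number Re = ρVD/μ = 904 · 7.06 · 0.0295 / 0.244 = 771.6.
Re < 2300 → laminar flow, so f = 64/Re = 64/771.6 = 0.08294 (the turbulent correlation is not needed).
Darcy-Weisbach: ΔP = f(L/D)(ρV²/2) = 0.08294·(121/0.0295)·(904·7.06²/2) = 0.08294·4102·2.253e+04 = 7.665e+06 Pa.
Head loss h_f = ΔP/(ρg) = 7.665e+06/(904·9.81) = 864 m.

h_f ≈ 864 m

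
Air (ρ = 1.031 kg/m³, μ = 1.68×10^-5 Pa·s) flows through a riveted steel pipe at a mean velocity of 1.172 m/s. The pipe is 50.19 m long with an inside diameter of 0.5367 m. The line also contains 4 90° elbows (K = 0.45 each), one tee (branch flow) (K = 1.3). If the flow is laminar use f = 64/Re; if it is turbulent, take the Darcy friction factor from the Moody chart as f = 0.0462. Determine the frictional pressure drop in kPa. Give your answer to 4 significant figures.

ΔP ≈ 0.005254 kPa

Reynolds number Re = ρVD/μ = 1.031 · 1.172 · 0.5367 / 1.68e-05 = 3.86e+04.
Re > 4000 → turbulent; use the Moody-chart value f = 0.0462.
Total minor-loss coefficient ΣK = 4·0.45 + 1·1.3 = 3.1.
ΔP = [f·L/D + ΣK]·(ρV²/2) = [0.0462·50.19/0.5367 + 3.1]·(1.031·1.172²/2) = [4.32 + 3.1]·0.7081 = 5.254 Pa.
ΔP = 5.254 Pa = 0.005254 kPa.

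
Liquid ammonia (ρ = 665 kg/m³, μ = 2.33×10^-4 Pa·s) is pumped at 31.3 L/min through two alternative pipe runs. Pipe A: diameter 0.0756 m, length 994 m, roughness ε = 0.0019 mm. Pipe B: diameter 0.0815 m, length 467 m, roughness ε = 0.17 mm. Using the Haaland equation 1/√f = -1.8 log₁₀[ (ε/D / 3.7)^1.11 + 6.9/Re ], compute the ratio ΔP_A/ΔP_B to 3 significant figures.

ΔP_A/ΔP_B ≈ 2.61

Pipe A: V = Q/A = 0.0005217/0.004489 = 0.1162 m/s; Re = 2.508e+04; ε/D = 2.51e-05; Haaland → f = 0.02439; ΔP_A = f(L/D)(ρV²/2) = 1440 Pa.
Pipe B: V = Q/A = 0.0005217/0.005217 = 0.1 m/s; Re = 2.326e+04; ε/D = 0.00209; Haaland → f = 0.02897; ΔP_B = f(L/D)(ρV²/2) = 551.9 Pa.
ΔP_A/ΔP_B = 1440/551.9 = 2.61.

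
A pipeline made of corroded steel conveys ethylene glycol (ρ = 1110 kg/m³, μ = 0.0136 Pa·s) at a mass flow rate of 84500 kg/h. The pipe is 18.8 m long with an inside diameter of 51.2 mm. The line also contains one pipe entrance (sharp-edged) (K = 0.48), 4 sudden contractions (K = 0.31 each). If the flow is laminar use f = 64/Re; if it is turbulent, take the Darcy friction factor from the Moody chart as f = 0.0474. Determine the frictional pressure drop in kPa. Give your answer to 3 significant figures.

ΔP ≈ 1120 kPa

ṁ = 84500 kg/h = 84500/3600 = 23.47 kg/s.
A = πD²/4 = π(0.0512)²/4 = 0.002059 m²; mean velocity V = ṁ/(ρA) = 23.47/(1110 · 0.002059) = 10.27 m/s.
Reynolds number Re = ρVD/μ = 1110 · 10.27 · 0.0512 / 0.0136 = 4.292e+04.
Re > 4000 → turbulent; use the Moody-chart value f = 0.0474.
Total minor-loss coefficient ΣK = 1·0.48 + 4·0.31 = 1.72.
ΔP = [f·L/D + ΣK]·(ρV²/2) = [0.0474·18.8/0.0512 + 1.72]·(1110·10.27²/2) = [17.4 + 1.72]·5.855e+04 = 1.12e+06 Pa.
ΔP = 1.12e+06 Pa = 1120 kPa.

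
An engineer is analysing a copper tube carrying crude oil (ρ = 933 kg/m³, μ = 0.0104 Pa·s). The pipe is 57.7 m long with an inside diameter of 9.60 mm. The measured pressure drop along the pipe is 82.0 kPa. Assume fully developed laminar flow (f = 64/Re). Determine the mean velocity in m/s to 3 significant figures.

For laminar flow, f = 64/Re with Re = ρVD/μ, so Darcy-Weisbach reduces to ΔP = 32μLV/D². Solving for V: V = ΔP·D²/(32μL) = 8.2e+04·(0.0096)²/(32·0.0104·57.7) = 0.3935 m/s.
Check: Re = ρVD/μ = 933·0.3935·0.0096/0.0104 = 338.9 < 2300, so the laminar assumption holds.

V ≈ 0.394 m/s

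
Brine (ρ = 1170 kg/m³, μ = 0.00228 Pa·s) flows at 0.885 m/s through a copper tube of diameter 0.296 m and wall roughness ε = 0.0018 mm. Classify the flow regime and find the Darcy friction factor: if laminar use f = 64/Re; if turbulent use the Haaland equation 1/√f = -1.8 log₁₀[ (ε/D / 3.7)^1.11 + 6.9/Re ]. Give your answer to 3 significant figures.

f ≈ 0.0168

Re = ρVD/μ = 1170·0.885·0.296/0.00228 = 1.344e+05.
Re > 4000 → turbulent. ε/D = 1.8e-06/0.296 = 6.08e-06; Haaland: 1/√f = -1.8 log₁₀[3.8e-07 + 5.13e-05] = 7.716, so f = 0.0168.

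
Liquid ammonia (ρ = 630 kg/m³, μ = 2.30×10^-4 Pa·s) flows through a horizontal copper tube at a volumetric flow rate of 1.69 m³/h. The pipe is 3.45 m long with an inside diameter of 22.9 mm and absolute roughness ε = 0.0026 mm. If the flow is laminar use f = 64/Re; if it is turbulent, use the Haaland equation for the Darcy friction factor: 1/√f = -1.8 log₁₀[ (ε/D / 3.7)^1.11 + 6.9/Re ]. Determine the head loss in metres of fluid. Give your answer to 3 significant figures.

Q = 1.69 m³/h = 1.69/3600 = 0.0004694 m³/s.
Cross-sectional area A = πD²/4 = π(0.0229)²/4 = 0.0004119 m²; mean velocity V = Q/A = 0.0004694/0.0004119 = 1.14 m/s.
Reynolds number Re = ρVD/μ = 630 · 1.14 · 0.0229 / 0.00023 = 7.149e+04.
Re > 4000 → turbulent. Relative roughness ε/D = 2.6e-06/0.0229 = 0.000114. Haaland: 1/√f = -1.8 log₁₀[(0.000114/3.7)^1.11 + 6.9/7.149e+04] = -1.8 log₁₀[9.78e-06 + 9.65e-05] = 7.152, so f = 0.01955.
Darcy-Weisbach: ΔP = f(L/D)(ρV²/2) = 0.01955·(3.45/0.0229)·(630·1.14²/2) = 0.01955·150.7·409.2 = 1205 Pa.
Head loss h_f = ΔP/(ρg) = 1205/(630·9.81) = 0.195 m.

h_f ≈ 0.195 m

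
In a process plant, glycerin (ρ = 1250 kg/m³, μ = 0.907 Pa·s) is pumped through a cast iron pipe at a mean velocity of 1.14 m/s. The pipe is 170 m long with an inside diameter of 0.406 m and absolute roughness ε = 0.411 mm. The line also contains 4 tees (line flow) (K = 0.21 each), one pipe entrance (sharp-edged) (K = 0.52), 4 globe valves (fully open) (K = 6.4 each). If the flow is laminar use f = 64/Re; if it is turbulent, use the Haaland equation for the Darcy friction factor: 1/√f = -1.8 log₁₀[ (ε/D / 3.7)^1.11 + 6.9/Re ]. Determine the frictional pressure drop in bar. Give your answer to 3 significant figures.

Reynolds number Re = ρVD/μ = 1250 · 1.14 · 0.406 / 0.907 = 637.9.
Re < 2300 → laminar flow, so f = 64/Re = 64/637.9 = 0.1003 (the turbulent correlation is not needed).
Total minor-loss coefficient ΣK = 4·0.21 + 1·0.52 + 4·6.4 = 27.
ΔP = [f·L/D + ΣK]·(ρV²/2) = [0.1003·170/0.406 + 27]·(1250·1.14²/2) = [42.01 + 27]·812.2 = 5.602e+04 Pa.
ΔP = 5.602e+04 Pa = 0.560 bar.

ΔP ≈ 0.560 bar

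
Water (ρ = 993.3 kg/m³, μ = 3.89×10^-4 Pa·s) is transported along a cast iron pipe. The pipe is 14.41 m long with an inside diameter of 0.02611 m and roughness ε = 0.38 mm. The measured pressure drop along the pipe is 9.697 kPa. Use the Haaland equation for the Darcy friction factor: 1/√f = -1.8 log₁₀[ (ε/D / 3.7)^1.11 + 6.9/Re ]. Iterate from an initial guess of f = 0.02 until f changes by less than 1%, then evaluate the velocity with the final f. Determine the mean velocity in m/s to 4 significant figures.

V ≈ 0.8962 m/s

Rearranging Darcy-Weisbach: V = √(2·ΔP·D/(f·L·ρ)). With ε/D = 0.00038/0.02611 = 0.0146, iterate starting from f = 0.02:
  f = 0.02 → V = √(2·9697·0.02611/(0.02·14.41·993.3)) = 1.33 m/s; Re = ρVD/μ = 8.867e+04; f → 0.04381
  f = 0.04381 → V = 0.8986 m/s; Re = 5.991e+04; f → 0.04405
Converged (Δf/f < 1%). With the final f = 0.04405: V = √(2·9697·0.02611/(0.04405·14.41·993.3)) = 0.8962 m/s.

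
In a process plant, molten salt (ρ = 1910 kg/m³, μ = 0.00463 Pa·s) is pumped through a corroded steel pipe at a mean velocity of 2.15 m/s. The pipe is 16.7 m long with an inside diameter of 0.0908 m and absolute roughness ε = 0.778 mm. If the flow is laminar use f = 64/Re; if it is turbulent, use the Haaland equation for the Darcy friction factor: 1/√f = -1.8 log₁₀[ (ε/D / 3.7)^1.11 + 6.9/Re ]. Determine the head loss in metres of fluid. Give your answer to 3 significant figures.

Reynolds number Re = ρVD/μ = 1910 · 2.15 · 0.0908 / 0.00463 = 8.053e+04.
Re > 4000 → turbulent. Relative roughness ε/D = 0.000778/0.0908 = 0.00857. Haaland: 1/√f = -1.8 log₁₀[(0.00857/3.7)^1.11 + 6.9/8.053e+04] = -1.8 log₁₀[0.00119 + 8.57e-05] = 5.211, so f = 0.03683.
Darcy-Weisbach: ΔP = f(L/D)(ρV²/2) = 0.03683·(16.7/0.0908)·(1910·2.15²/2) = 0.03683·183.9·4414 = 2.99e+04 Pa.
Head loss h_f = ΔP/(ρg) = 2.99e+04/(1910·9.81) = 1.60 m.

h_f ≈ 1.60 m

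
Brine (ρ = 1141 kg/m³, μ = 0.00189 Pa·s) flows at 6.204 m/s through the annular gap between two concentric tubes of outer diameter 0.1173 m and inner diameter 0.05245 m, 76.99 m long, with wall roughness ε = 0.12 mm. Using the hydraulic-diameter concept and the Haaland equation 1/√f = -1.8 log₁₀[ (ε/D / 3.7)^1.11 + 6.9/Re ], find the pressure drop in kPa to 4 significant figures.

ΔP ≈ 617.2 kPa

Hydraulic diameter D_h = 4A/P = D_o - D_i = 0.1173 - 0.05245 = 0.06485 m.
Re = ρVD_h/μ = 1141·6.204·0.06485/0.00189 = 2.429e+05.
ε/D_h = 0.00012/0.06485 = 0.00185; Haaland gives 1/√f = -1.8 log₁₀[0.000217+2.84e-05] = 6.499, so f = 0.02368.
ΔP = f(L/D_h)(ρV²/2) = 0.02368·76.99/0.06485·2.196e+04 = 6.172e+05 Pa.
ΔP = 617.2 kPa.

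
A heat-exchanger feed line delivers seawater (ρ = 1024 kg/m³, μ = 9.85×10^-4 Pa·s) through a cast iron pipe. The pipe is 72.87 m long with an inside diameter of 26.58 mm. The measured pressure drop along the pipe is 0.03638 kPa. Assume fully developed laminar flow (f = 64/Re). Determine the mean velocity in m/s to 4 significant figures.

For laminar flow, f = 64/Re with Re = ρVD/μ, so Darcy-Weisbach reduces to ΔP = 32μLV/D². Solving for V: V = ΔP·D²/(32μL) = 36.38·(0.02658)²/(32·0.000985·72.87) = 0.01119 m/s.
Check: Re = ρVD/μ = 1024·0.01119·0.02658/0.000985 = 309.2 < 2300, so the laminar assumption holds.

V ≈ 0.01119 m/s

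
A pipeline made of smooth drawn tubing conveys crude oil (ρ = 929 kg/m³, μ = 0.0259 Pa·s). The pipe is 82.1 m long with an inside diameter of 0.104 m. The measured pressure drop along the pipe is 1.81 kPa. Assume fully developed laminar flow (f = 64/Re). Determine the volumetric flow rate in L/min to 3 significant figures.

For laminar flow, f = 64/Re with Re = ρVD/μ, so Darcy-Weisbach reduces to ΔP = 32μLV/D². Solving for V: V = ΔP·D²/(32μL) = 1810·(0.104)²/(32·0.0259·82.1) = 0.2877 m/s.
Check: Re = ρVD/μ = 929·0.2877·0.104/0.0259 = 1073 < 2300, so the laminar assumption holds.
Q = V·A = 0.2877·(π/4·0.104²) = 0.002444 m³/s = 147 L/min.

Q ≈ 147 L/min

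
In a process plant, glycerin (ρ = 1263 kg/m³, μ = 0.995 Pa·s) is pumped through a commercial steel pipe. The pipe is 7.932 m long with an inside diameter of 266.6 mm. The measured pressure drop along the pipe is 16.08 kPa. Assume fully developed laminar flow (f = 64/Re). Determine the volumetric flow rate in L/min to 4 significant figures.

Q ≈ 15160 L/min

For laminar flow, f = 64/Re with Re = ρVD/μ, so Darcy-Weisbach reduces to ΔP = 32μLV/D². Solving for V: V = ΔP·D²/(32μL) = 1.608e+04·(0.2666)²/(32·0.995·7.932) = 4.525 m/s.
Check: Re = ρVD/μ = 1263·4.525·0.2666/0.995 = 1531 < 2300, so the laminar assumption holds.
Q = V·A = 4.525·(π/4·0.2666²) = 0.2526 m³/s = 15160 L/min.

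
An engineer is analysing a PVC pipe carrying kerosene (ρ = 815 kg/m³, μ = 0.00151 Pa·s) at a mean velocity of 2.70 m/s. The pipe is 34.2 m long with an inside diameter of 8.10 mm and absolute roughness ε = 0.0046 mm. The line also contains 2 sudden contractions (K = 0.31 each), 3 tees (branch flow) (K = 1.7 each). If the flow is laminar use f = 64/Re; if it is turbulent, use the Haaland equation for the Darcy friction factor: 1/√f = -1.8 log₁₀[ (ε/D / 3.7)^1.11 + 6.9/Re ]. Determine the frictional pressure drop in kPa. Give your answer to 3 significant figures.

Reynolds number Re = ρVD/μ = 815 · 2.7 · 0.0081 / 0.00151 = 1.18e+04.
Re > 4000 → turbulent. Relative roughness ε/D = 4.6e-06/0.0081 = 0.000568. Haaland: 1/√f = -1.8 log₁₀[(0.000568/3.7)^1.11 + 6.9/1.18e+04] = -1.8 log₁₀[5.84e-05 + 0.000585] = 5.745, so f = 0.0303.
Total minor-loss coefficient ΣK = 2·0.31 + 3·1.7 = 5.72.
ΔP = [f·L/D + ΣK]·(ρV²/2) = [0.0303·34.2/0.0081 + 5.72]·(815·2.7²/2) = [127.9 + 5.72]·2971 = 3.97e+05 Pa.
ΔP = 3.97e+05 Pa = 397 kPa.

ΔP ≈ 397 kPa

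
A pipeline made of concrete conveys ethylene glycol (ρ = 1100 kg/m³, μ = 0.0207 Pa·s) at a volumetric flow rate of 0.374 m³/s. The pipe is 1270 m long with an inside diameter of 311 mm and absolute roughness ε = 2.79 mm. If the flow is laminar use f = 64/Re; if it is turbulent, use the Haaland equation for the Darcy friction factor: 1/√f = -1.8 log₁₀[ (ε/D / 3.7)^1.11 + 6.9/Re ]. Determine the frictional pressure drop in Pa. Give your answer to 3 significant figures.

ΔP ≈ 2.03×10^6 Pa

Cross-sectional area A = πD²/4 = π(0.311)²/4 = 0.07596 m²; mean velocity V = Q/A = 0.374/0.07596 = 4.923 m/s.
Reynolds number Re = ρVD/μ = 1100 · 4.923 · 0.311 / 0.0207 = 8.137e+04.
Re > 4000 → turbulent. Relative roughness ε/D = 0.00279/0.311 = 0.00897. Haaland: 1/√f = -1.8 log₁₀[(0.00897/3.7)^1.11 + 6.9/8.137e+04] = -1.8 log₁₀[0.00125 + 8.48e-05] = 5.174, so f = 0.03735.
Darcy-Weisbach: ΔP = f(L/D)(ρV²/2) = 0.03735·(1270/0.311)·(1100·4.923²/2) = 0.03735·4084·1.333e+04 = 2.034e+06 Pa.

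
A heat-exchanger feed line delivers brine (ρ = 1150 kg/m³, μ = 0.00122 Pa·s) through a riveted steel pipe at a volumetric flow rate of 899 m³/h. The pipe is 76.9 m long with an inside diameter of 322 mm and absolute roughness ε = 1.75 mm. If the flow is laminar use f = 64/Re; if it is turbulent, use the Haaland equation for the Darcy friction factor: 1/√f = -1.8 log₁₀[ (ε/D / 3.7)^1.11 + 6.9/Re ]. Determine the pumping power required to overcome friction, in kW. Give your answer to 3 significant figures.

Q = 899 m³/h = 899/3600 = 0.2497 m³/s.
Cross-sectional area A = πD²/4 = π(0.322)²/4 = 0.08143 m²; mean velocity V = Q/A = 0.2497/0.08143 = 3.067 m/s.
Reynolds number Re = ρVD/μ = 1150 · 3.067 · 0.322 / 0.00122 = 9.308e+05.
Re > 4000 → turbulent. Relative roughness ε/D = 0.00175/0.322 = 0.00543. Haaland: 1/√f = -1.8 log₁₀[(0.00543/3.7)^1.11 + 6.9/9.308e+05] = -1.8 log₁₀[0.000717 + 7.41e-06] = 5.652, so f = 0.0313.
Darcy-Weisbach: ΔP = f(L/D)(ρV²/2) = 0.0313·(76.9/0.322)·(1150·3.067²/2) = 0.0313·238.8·5407 = 4.042e+04 Pa.
Pumping power P = QΔP = 0.2497·4.042e+04 = 10090 W = 10.1 kW.

P ≈ 10.1 kW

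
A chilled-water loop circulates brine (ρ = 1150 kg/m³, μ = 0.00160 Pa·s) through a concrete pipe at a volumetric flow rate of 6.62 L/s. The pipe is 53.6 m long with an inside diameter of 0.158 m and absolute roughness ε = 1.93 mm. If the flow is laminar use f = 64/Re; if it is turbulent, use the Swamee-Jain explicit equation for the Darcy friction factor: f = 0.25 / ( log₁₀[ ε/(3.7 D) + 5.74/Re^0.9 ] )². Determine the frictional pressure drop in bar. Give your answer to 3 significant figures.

Q = 6.62 L/s = 6.62/1000 = 0.00662 m³/s.
Cross-sectional area A = πD²/4 = π(0.158)²/4 = 0.01961 m²; mean velocity V = Q/A = 0.00662/0.01961 = 0.3376 m/s.
Reynolds number Re = ρVD/μ = 1150 · 0.3376 · 0.158 / 0.0016 = 3.834e+04.
Re > 4000 → turbulent. Relative roughness ε/D = 0.00193/0.158 = 0.0122. Swamee-Jain: f = 0.25/(log₁₀[0.0122/3.7 + 5.74/3.834e+04^0.9])² = 0.25/(log₁₀[0.0033 + 0.00043])² = 0.25/(-2.428)² = 0.0424.
Darcy-Weisbach: ΔP = f(L/D)(ρV²/2) = 0.0424·(53.6/0.158)·(1150·0.3376²/2) = 0.0424·339.2·65.55 = 942.9 Pa.
ΔP = 942.9 Pa = 0.00943 bar.

ΔP ≈ 0.00943 bar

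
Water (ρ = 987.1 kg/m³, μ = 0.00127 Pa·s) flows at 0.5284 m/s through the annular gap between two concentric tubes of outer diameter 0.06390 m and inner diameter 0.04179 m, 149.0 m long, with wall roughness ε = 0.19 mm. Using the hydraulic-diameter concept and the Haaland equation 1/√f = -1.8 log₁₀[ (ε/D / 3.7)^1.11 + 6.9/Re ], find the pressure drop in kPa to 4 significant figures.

Hydraulic diameter D_h = 4A/P = D_o - D_i = 0.0639 - 0.04179 = 0.02211 m.
Re = ρVD_h/μ = 987.1·0.5284·0.02211/0.00127 = 9080.
ε/D_h = 0.00019/0.02211 = 0.00859; Haaland gives 1/√f = -1.8 log₁₀[0.00119+0.00076] = 4.877, so f = 0.04204.
ΔP = f(L/D_h)(ρV²/2) = 0.04204·149/0.02211·137.8 = 3.904e+04 Pa.
ΔP = 39.04 kPa.

ΔP ≈ 39.04 kPa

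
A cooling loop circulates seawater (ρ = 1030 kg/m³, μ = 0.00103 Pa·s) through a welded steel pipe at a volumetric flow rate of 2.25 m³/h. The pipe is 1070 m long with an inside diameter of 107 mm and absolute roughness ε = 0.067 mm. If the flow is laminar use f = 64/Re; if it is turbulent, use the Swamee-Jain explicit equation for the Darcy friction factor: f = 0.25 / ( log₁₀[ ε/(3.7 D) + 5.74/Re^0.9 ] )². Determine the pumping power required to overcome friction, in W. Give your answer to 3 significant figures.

P ≈ 0.538 W

Q = 2.25 m³/h = 2.25/3600 = 0.000625 m³/s.
Cross-sectional area A = πD²/4 = π(0.107)²/4 = 0.008992 m²; mean velocity V = Q/A = 0.000625/0.008992 = 0.06951 m/s.
Reynolds number Re = ρVD/μ = 1030 · 0.06951 · 0.107 / 0.00103 = 7437.
Re > 4000 → turbulent. Relative roughness ε/D = 6.7e-05/0.107 = 0.000626. Swamee-Jain: f = 0.25/(log₁₀[0.000626/3.7 + 5.74/7437^0.9])² = 0.25/(log₁₀[0.000169 + 0.00188])² = 0.25/(-2.688)² = 0.0346.
Darcy-Weisbach: ΔP = f(L/D)(ρV²/2) = 0.0346·(1070/0.107)·(1030·0.06951²/2) = 0.0346·1e+04·2.488 = 860.9 Pa.
Pumping power P = QΔP = 0.000625·860.9 = 0.5381 W = 0.538 W.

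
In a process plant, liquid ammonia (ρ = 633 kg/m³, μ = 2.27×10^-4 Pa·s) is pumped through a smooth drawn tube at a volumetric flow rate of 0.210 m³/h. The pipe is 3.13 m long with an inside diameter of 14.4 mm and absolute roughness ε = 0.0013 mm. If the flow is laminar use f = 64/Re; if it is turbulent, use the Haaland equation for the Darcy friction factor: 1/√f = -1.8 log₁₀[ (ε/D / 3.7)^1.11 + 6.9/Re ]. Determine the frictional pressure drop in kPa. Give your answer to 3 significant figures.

Q = 0.210 m³/h = 0.210/3600 = 5.833e-05 m³/s.
Cross-sectional area A = πD²/4 = π(0.0144)²/4 = 0.0001629 m²; mean velocity V = Q/A = 5.833e-05/0.0001629 = 0.3582 m/s.
Reynolds number Re = ρVD/μ = 633 · 0.3582 · 0.0144 / 0.000227 = 1.438e+04.
Re > 4000 → turbulent. Relative roughness ε/D = 1.3e-06/0.0144 = 9.03e-05. Haaland: 1/√f = -1.8 log₁₀[(9.03e-05/3.7)^1.11 + 6.9/1.438e+04] = -1.8 log₁₀[7.59e-06 + 0.00048] = 5.962, so f = 0.02813.
Darcy-Weisbach: ΔP = f(L/D)(ρV²/2) = 0.02813·(3.13/0.0144)·(633·0.3582²/2) = 0.02813·217.4·40.6 = 248.3 Pa.
ΔP = 248.3 Pa = 0.248 kPa.

ΔP ≈ 0.248 kPa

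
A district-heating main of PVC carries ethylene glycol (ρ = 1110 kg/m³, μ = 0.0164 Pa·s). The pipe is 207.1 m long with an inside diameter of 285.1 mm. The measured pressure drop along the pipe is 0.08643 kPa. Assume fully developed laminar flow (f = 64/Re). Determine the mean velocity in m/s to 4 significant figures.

V ≈ 0.06464 m/s

For laminar flow, f = 64/Re with Re = ρVD/μ, so Darcy-Weisbach reduces to ΔP = 32μLV/D². Solving for V: V = ΔP·D²/(32μL) = 86.43·(0.2851)²/(32·0.0164·207.1) = 0.06464 m/s.
Check: Re = ρVD/μ = 1110·0.06464·0.2851/0.0164 = 1247 < 2300, so the laminar assumption holds.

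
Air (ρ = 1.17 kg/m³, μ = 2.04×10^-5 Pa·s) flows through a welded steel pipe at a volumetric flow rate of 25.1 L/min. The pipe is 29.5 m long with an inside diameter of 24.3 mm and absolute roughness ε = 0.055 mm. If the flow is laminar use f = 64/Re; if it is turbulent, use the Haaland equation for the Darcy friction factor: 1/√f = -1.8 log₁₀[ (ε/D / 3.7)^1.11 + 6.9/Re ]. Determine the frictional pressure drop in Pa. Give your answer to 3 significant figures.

ΔP ≈ 29.4 Pa

Q = 25.1 L/min = 25.1/60000 = 0.0004183 m³/s.
Cross-sectional area A = πD²/4 = π(0.0243)²/4 = 0.0004638 m²; mean velocity V = Q/A = 0.0004183/0.0004638 = 0.902 m/s.
Reynolds number Re = ρVD/μ = 1.17 · 0.902 · 0.0243 / 2.04e-05 = 1257.
Re < 2300 → laminar flow, so f = 64/Re = 64/1257 = 0.05091 (the turbulent correlation is not needed).
Darcy-Weisbach: ΔP = f(L/D)(ρV²/2) = 0.05091·(29.5/0.0243)·(1.17·0.902²/2) = 0.05091·1214·0.476 = 29.42 Pa.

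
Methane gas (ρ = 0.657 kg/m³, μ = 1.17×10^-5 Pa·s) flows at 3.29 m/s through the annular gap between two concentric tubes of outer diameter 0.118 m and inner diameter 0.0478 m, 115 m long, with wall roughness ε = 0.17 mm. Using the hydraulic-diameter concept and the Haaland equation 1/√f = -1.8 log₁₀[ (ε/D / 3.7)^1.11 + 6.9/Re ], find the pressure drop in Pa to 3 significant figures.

ΔP ≈ 189 Pa

Hydraulic diameter D_h = 4A/P = D_o - D_i = 0.118 - 0.0478 = 0.0702 m.
Re = ρVD_h/μ = 0.657·3.29·0.0702/1.17e-05 = 1.297e+04.
ε/D_h = 0.00017/0.0702 = 0.00242; Haaland gives 1/√f = -1.8 log₁₀[0.000292+0.000532] = 5.551, so f = 0.03245.
ΔP = f(L/D_h)(ρV²/2) = 0.03245·115/0.0702·3.556 = 189 Pa.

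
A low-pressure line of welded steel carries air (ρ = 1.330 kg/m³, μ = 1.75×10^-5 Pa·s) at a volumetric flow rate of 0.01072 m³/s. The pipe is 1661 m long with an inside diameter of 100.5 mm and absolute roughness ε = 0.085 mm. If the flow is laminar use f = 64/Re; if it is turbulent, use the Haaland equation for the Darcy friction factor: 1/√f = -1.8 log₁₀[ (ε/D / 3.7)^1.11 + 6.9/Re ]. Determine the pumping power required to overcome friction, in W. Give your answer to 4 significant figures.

Cross-sectional area A = πD²/4 = π(0.1005)²/4 = 0.007933 m²; mean velocity V = Q/A = 0.01072/0.007933 = 1.351 m/s.
Reynolds number Re = ρVD/μ = 1.33 · 1.351 · 0.1005 / 1.75e-05 = 1.032e+04.
Re > 4000 → turbulent. Relative roughness ε/D = 8.5e-05/0.1005 = 0.000846. Haaland: 1/√f = -1.8 log₁₀[(0.000846/3.7)^1.11 + 6.9/1.032e+04] = -1.8 log₁₀[9.09e-05 + 0.000668] = 5.615, so f = 0.03172.
Darcy-Weisbach: ΔP = f(L/D)(ρV²/2) = 0.03172·(1661/0.1005)·(1.33·1.351²/2) = 0.03172·1.653e+04·1.214 = 636.6 Pa.
Pumping power P = QΔP = 0.01072·636.6 = 6.8240 W = 6.824 W.

P ≈ 6.824 W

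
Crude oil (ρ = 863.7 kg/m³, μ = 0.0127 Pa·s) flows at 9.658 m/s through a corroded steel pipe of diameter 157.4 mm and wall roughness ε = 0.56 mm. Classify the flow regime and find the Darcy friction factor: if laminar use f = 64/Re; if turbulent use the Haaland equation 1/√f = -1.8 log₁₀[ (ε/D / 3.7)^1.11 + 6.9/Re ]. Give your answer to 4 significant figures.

f ≈ 0.02854

Re = ρVD/μ = 863.7·9.658·0.1574/0.0127 = 1.034e+05.
Re > 4000 → turbulent. ε/D = 0.00056/0.1574 = 0.00356; Haaland: 1/√f = -1.8 log₁₀[0.000448 + 6.67e-05] = 5.919, so f = 0.02854.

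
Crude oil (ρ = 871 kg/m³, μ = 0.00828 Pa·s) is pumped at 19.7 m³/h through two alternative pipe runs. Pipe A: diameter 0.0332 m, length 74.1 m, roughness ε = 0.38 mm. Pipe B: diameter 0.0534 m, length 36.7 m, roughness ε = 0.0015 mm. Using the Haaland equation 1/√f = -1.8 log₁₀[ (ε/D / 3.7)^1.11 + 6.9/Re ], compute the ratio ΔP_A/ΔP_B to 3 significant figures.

ΔP_A/ΔP_B ≈ 32.2

Pipe A: V = Q/A = 0.005472/0.0008657 = 6.321 m/s; Re = 2.208e+04; ε/D = 0.0114; Haaland → f = 0.04203; ΔP_A = f(L/D)(ρV²/2) = 1.632e+06 Pa.
Pipe B: V = Q/A = 0.005472/0.00224 = 2.443 m/s; Re = 1.373e+04; ε/D = 2.81e-05; Haaland → f = 0.0284; ΔP_B = f(L/D)(ρV²/2) = 5.074e+04 Pa.
ΔP_A/ΔP_B = 1.632e+06/5.074e+04 = 32.2.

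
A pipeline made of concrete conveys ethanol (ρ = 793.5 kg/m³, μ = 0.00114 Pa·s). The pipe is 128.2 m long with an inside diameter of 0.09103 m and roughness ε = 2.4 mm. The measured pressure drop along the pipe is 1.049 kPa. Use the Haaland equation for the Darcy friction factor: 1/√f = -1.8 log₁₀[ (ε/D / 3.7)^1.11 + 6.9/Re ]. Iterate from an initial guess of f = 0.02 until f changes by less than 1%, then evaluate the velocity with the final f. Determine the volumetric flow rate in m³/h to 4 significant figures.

Rearranging Darcy-Weisbach: V = √(2·ΔP·D/(f·L·ρ)). With ε/D = 0.0024/0.09103 = 0.0264, iterate starting from f = 0.02:
  f = 0.02 → V = √(2·1049·0.09103/(0.02·128.2·793.5)) = 0.3064 m/s; Re = ρVD/μ = 1.941e+04; f → 0.056
  f = 0.056 → V = 0.1831 m/s; Re = 1.16e+04; f → 0.0571
  f = 0.0571 → V = 0.1813 m/s; Re = 1.149e+04; f → 0.05712
Converged (Δf/f < 1%). With the final f = 0.05712: V = √(2·1049·0.09103/(0.05712·128.2·793.5)) = 0.1813 m/s.
Q = V·A = 0.1813·(π/4·0.09103²) = 0.00118 m³/s = 4.248 m³/h.

Q ≈ 4.248 m³/h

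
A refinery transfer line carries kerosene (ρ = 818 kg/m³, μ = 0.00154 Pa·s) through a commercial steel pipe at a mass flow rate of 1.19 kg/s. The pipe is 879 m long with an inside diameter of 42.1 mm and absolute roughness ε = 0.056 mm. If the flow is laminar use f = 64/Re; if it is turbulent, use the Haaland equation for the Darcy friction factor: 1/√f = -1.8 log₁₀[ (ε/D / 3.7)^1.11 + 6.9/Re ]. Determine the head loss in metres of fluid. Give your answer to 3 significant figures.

A = πD²/4 = π(0.0421)²/4 = 0.001392 m²; mean velocity V = ṁ/(ρA) = 1.19/(818 · 0.001392) = 1.045 m/s.
Reynolds number Re = ρVD/μ = 818 · 1.045 · 0.0421 / 0.00154 = 2.337e+04.
Re > 4000 → turbulent. Relative roughness ε/D = 5.6e-05/0.0421 = 0.00133. Haaland: 1/√f = -1.8 log₁₀[(0.00133/3.7)^1.11 + 6.9/2.337e+04] = -1.8 log₁₀[0.00015 + 0.000295] = 6.032, so f = 0.02748.
Darcy-Weisbach: ΔP = f(L/D)(ρV²/2) = 0.02748·(879/0.0421)·(818·1.045²/2) = 0.02748·2.088e+04·446.7 = 2.563e+05 Pa.
Head loss h_f = ΔP/(ρg) = 2.563e+05/(818·9.81) = 31.9 m.

h_f ≈ 31.9 m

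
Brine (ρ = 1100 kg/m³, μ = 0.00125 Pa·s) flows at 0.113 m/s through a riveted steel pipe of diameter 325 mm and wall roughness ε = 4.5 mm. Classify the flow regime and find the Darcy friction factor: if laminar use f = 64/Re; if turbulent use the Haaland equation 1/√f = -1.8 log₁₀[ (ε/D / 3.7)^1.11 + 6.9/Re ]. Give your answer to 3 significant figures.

f ≈ 0.0439

Re = ρVD/μ = 1100·0.113·0.325/0.00125 = 3.232e+04.
Re > 4000 → turbulent. ε/D = 0.0045/0.325 = 0.0138; Haaland: 1/√f = -1.8 log₁₀[0.00202 + 0.000214] = 4.77, so f = 0.04394.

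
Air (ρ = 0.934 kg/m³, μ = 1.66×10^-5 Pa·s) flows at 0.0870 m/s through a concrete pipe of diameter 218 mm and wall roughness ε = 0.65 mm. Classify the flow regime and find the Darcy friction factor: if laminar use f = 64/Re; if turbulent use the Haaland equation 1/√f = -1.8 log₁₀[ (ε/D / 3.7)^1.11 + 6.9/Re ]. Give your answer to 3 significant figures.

Re = ρVD/μ = 0.934·0.087·0.218/1.66e-05 = 1067.
Re < 2300 → laminar, so f = 64/Re = 0.05997 (roughness is irrelevant in laminar flow).

f ≈ 0.0600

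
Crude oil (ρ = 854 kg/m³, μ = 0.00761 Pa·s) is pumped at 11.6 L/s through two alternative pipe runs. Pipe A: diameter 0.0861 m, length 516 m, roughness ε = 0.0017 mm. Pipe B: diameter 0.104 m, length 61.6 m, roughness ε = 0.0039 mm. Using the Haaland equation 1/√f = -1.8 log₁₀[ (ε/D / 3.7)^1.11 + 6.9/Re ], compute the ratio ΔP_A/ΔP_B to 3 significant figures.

Pipe A: V = Q/A = 0.0116/0.005822 = 1.992 m/s; Re = 1.925e+04; ε/D = 1.97e-05; Haaland → f = 0.02602; ΔP_A = f(L/D)(ρV²/2) = 2.643e+05 Pa.
Pipe B: V = Q/A = 0.0116/0.008495 = 1.366 m/s; Re = 1.594e+04; ε/D = 3.75e-05; Haaland → f = 0.02733; ΔP_B = f(L/D)(ρV²/2) = 1.289e+04 Pa.
ΔP_A/ΔP_B = 2.643e+05/1.289e+04 = 20.5.

ΔP_A/ΔP_B ≈ 20.5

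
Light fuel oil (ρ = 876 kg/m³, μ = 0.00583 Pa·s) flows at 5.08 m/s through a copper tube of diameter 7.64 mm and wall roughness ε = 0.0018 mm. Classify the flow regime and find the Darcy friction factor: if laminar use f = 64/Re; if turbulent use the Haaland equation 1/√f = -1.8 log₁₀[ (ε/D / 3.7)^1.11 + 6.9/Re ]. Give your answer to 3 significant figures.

Re = ρVD/μ = 876·5.08·0.00764/0.00583 = 5832.
Re > 4000 → turbulent. ε/D = 1.8e-06/0.00764 = 0.000236; Haaland: 1/√f = -1.8 log₁₀[2.2e-05 + 0.00118] = 5.254, so f = 0.03622.

f ≈ 0.0362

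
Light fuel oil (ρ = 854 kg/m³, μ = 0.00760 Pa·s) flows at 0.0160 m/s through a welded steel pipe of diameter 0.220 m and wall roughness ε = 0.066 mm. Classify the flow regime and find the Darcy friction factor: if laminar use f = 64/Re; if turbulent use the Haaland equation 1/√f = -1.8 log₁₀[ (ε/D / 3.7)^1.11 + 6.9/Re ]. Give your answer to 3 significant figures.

f ≈ 0.162

Re = ρVD/μ = 854·0.016·0.22/0.0076 = 395.5.
Re < 2300 → laminar, so f = 64/Re = 0.1618 (roughness is irrelevant in laminar flow).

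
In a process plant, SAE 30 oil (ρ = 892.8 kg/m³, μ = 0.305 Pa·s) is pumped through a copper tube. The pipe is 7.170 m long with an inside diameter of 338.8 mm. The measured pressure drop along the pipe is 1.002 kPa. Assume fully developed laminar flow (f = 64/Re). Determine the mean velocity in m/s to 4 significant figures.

For laminar flow, f = 64/Re with Re = ρVD/μ, so Darcy-Weisbach reduces to ΔP = 32μLV/D². Solving for V: V = ΔP·D²/(32μL) = 1002·(0.3388)²/(32·0.305·7.17) = 1.644 m/s.
Check: Re = ρVD/μ = 892.8·1.644·0.3388/0.305 = 1630 < 2300, so the laminar assumption holds.

V ≈ 1.644 m/s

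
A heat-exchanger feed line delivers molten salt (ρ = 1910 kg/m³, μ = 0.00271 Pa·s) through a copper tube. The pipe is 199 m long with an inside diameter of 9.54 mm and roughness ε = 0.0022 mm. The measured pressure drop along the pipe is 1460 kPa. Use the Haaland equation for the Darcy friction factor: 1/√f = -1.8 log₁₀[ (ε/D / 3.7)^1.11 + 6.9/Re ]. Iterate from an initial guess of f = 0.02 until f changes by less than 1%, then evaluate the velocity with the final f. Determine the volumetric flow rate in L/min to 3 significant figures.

Q ≈ 6.61 L/min

Rearranging Darcy-Weisbach: V = √(2·ΔP·D/(f·L·ρ)). With ε/D = 2.2e-06/0.00954 = 0.000231, iterate starting from f = 0.02:
  f = 0.02 → V = √(2·1.46e+06·0.00954/(0.02·199·1910)) = 1.914 m/s; Re = ρVD/μ = 1.287e+04; f → 0.02915
  f = 0.02915 → V = 1.586 m/s; Re = 1.066e+04; f → 0.03062
  f = 0.03062 → V = 1.547 m/s; Re = 1.04e+04; f → 0.03082
Converged (Δf/f < 1%). With the final f = 0.03082: V = √(2·1.46e+06·0.00954/(0.03082·199·1910)) = 1.542 m/s.
Q = V·A = 1.542·(π/4·0.00954²) = 0.0001102 m³/s = 6.61 L/min.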